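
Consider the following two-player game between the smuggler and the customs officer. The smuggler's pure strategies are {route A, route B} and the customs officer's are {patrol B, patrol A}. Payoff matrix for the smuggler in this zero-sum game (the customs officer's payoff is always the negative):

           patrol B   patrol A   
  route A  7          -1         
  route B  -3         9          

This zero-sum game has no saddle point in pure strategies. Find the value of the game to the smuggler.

v = 3

Set the smuggler's expected payoff from route A equal to that from route B:
  the smuggler's payoff from route A: q·7 + (1−q)·(-1) = 8q - 1
  the smuggler's payoff from route B: q·(-3) + (1−q)·9 = -12q + 9
  8q - 1 = -12q + 9  ⇒  20q = 10  ⇒  q = 1/2.
The value is the smuggler's expected payoff against this mix (using route A): (1/2)·7 + (1/2)·(-1) = 3.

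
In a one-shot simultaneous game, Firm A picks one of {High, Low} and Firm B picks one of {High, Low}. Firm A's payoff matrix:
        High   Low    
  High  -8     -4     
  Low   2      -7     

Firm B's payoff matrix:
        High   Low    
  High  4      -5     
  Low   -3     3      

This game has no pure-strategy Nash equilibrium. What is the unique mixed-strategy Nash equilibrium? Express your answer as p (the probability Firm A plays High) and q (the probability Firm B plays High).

p = 2/5, q = 3/13

In a mixed equilibrium Firm B is indifferent between High and Low; this condition fixes p.
  Firm B's payoff from High: p·4 + (1−p)·(-3) = 7p - 3
  Firm B's payoff from Low: p·(-5) + (1−p)·3 = -8p + 3
  7p - 3 = -8p + 3  ⇒  15p = 6  ⇒  p = 2/5.
Firm B's mix must leave Firm A indifferent between High and Low.
  Firm A's payoff to High: q·(-8) + (1−q)·(-4) = -4q - 4
  Firm A's payoff to Low: q·2 + (1−q)·(-7) = 9q - 7
  -4q - 4 = 9q - 7  ⇒  -13q = -3  ⇒  q = 3/13.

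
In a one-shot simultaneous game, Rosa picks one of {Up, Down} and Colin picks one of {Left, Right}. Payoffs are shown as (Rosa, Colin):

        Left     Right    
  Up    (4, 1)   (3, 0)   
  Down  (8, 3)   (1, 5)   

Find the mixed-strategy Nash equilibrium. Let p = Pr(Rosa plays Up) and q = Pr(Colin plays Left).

p = 2/3, q = 1/3

In a mixed equilibrium Colin is indifferent between Left and Right; this condition fixes p.
  Colin's payoff to Left: p·1 + (1−p)·3 = -2p + 3
  Colin's payoff to Right: p·0 + (1−p)·5 = -5p + 5
  -2p + 3 = -5p + 5  ⇒  3p = 2  ⇒  p = 2/3.
For Rosa to be willing to mix, Rosa must be indifferent between Up and Down, which pins down Colin's mix.
  Rosa's payoff from Up: q·4 + (1−q)·3 = q + 3
  Rosa's payoff from Down: q·8 + (1−q)·1 = 7q + 1
  q + 3 = 7q + 1  ⇒  -6q = -2  ⇒  q = 1/3.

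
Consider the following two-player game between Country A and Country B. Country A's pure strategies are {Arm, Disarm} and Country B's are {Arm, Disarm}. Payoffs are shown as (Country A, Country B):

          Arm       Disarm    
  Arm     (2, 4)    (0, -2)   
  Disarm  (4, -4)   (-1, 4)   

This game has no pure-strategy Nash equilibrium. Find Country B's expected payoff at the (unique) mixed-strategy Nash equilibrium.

In a mixed equilibrium Country B is indifferent between Arm and Disarm; this condition fixes p.
  Country B's payoff to Arm: p·4 + (1−p)·(-4) = 8p - 4
  Country B's payoff to Disarm: p·(-2) + (1−p)·4 = -6p + 4
  8p - 4 = -6p + 4  ⇒  14p = 8  ⇒  p = 4/7.
At equilibrium Country B is indifferent across columns, so Country B's payoff equals the payoff from Arm: (4/7)·4 + (3/7)·(-4) = 4/7.

4/7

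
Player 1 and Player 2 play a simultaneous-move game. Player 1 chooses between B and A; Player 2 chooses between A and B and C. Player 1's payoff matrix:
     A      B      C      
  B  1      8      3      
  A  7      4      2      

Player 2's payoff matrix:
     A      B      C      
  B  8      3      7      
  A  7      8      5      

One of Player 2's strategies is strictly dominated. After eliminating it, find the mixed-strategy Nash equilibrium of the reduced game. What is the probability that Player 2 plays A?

Player 2's strategy C is strictly dominated by A: 8 > 7 and 7 > 5. Eliminate C.
In a mixed equilibrium Player 1 is indifferent between B and A; this condition fixes q.
  Player 1's payoff to B: q·1 + (1−q)·8 = -7q + 8
  Player 1's payoff to A: q·7 + (1−q)·4 = 3q + 4
  -7q + 8 = 3q + 4  ⇒  -10q = -4  ⇒  q = 2/5.

q = 2/5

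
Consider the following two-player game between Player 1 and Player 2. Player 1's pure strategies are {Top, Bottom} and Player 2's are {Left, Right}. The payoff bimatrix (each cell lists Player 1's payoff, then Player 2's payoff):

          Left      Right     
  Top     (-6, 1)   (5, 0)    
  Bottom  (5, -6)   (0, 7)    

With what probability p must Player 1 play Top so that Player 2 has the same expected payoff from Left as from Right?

Player 2's indifference between Left and Right determines Player 1's mixing probability p:
  Player 2's payoff to Left: p·1 + (1−p)·(-6) = 7p - 6
  Player 2's payoff to Right: p·0 + (1−p)·7 = -7p + 7
  7p - 6 = -7p + 7  ⇒  14p = 13  ⇒  p = 13/14.

p = 13/14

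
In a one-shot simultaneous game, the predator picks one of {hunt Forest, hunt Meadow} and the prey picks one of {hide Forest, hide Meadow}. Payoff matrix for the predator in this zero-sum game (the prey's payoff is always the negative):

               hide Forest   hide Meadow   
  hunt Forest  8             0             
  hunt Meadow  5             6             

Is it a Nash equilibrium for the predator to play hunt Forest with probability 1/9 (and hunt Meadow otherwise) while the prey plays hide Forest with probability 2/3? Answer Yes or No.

Yes

Check the prey's indifference given the predator's mix p = 1/9:
  payoff from hide Forest = -16/3; payoff from hide Meadow = -16/3 — equal.
Check the predator's indifference given the prey's mix q = 2/3:
  payoff from hunt Forest = 16/3; payoff from hunt Meadow = 16/3 — equal.
Both players are indifferent, so neither can profitably deviate.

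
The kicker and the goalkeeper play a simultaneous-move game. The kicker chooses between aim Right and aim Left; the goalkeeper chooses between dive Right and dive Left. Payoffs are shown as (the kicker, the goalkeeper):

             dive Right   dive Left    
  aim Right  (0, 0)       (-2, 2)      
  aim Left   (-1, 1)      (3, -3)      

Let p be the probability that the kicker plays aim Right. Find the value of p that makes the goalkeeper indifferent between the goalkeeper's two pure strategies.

The kicker's mix must leave the goalkeeper indifferent between dive Right and dive Left.
  the goalkeeper's payoff to dive Right: p·0 + (1−p)·1 = -p + 1
  the goalkeeper's payoff to dive Left: p·2 + (1−p)·(-3) = 5p - 3
  -p + 1 = 5p - 3  ⇒  -6p = -4  ⇒  p = 2/3.

p = 2/3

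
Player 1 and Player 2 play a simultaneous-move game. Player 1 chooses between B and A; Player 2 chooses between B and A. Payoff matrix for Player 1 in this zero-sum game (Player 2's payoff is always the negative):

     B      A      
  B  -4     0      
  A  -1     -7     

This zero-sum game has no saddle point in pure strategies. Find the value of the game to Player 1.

v = -14/5

In a mixed equilibrium Player 1 is indifferent between B and A; this condition fixes q.
  Player 1's expected payoff from B: q·(-4) + (1−q)·0 = -4q
  Player 1's expected payoff from A: q·(-1) + (1−q)·(-7) = 6q - 7
  -4q = 6q - 7  ⇒  -10q = -7  ⇒  q = 7/10.
The value is Player 1's expected payoff against this mix (using B): (7/10)·(-4) + (3/10)·0 = -14/5.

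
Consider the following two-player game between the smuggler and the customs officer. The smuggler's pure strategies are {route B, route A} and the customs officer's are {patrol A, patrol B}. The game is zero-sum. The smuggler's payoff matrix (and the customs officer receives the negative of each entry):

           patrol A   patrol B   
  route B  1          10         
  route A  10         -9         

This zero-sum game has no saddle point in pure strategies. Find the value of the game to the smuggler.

v = 109/28

The smuggler's indifference between route B and route A determines the customs officer's mixing probability q:
  the smuggler's payoff from route B: q·1 + (1−q)·10 = -9q + 10
  the smuggler's payoff from route A: q·10 + (1−q)·(-9) = 19q - 9
  -9q + 10 = 19q - 9  ⇒  -28q = -19  ⇒  q = 19/28.
The value is the smuggler's expected payoff against this mix (using route B): (19/28)·1 + (9/28)·10 = 109/28.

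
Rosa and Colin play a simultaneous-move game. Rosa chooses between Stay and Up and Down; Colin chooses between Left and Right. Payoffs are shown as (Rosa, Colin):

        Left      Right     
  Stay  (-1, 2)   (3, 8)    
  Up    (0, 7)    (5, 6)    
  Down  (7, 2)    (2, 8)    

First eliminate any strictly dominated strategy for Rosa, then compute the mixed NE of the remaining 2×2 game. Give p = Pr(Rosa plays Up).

p = 6/7

Rosa's strategy Stay is strictly dominated by Up: 0 > -1 and 5 > 3. Eliminate Stay.
Set Colin's expected payoff from Left equal to that from Right:
  Colin's expected payoff from Left: p·7 + (1−p)·2 = 5p + 2
  Colin's expected payoff from Right: p·6 + (1−p)·8 = -2p + 8
  5p + 2 = -2p + 8  ⇒  7p = 6  ⇒  p = 6/7.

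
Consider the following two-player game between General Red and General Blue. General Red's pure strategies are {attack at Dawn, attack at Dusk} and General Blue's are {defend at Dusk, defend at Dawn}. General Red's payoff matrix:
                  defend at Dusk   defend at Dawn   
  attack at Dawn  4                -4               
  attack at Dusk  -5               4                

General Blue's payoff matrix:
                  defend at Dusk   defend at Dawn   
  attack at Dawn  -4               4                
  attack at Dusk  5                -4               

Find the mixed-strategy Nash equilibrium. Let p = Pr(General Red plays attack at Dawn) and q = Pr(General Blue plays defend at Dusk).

General Blue's indifference between defend at Dusk and defend at Dawn determines General Red's mixing probability p:
  General Blue's payoff from defend at Dusk: p·(-4) + (1−p)·5 = -9p + 5
  General Blue's payoff from defend at Dawn: p·4 + (1−p)·(-4) = 8p - 4
  -9p + 5 = 8p - 4  ⇒  -17p = -9  ⇒  p = 9/17.
In a mixed equilibrium General Red is indifferent between attack at Dawn and attack at Dusk; this condition fixes q.
  General Red's payoff from attack at Dawn: q·4 + (1−q)·(-4) = 8q - 4
  General Red's payoff from attack at Dusk: q·(-5) + (1−q)·4 = -9q + 4
  8q - 4 = -9q + 4  ⇒  17q = 8  ⇒  q = 8/17.

p = 9/17, q = 8/17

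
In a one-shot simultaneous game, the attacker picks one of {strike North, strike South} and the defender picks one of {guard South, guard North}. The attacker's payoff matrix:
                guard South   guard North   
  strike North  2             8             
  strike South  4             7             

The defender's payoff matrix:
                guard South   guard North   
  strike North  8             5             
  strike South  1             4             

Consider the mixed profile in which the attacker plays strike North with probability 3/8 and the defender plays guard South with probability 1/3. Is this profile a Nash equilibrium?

No

Given the attacker's mix p = 3/8, the defender's payoff from guard South is 29/8 but from guard North is 35/8. The defender strictly prefers guard North, so the defender would not mix.
So the proposed profile is not a Nash equilibrium.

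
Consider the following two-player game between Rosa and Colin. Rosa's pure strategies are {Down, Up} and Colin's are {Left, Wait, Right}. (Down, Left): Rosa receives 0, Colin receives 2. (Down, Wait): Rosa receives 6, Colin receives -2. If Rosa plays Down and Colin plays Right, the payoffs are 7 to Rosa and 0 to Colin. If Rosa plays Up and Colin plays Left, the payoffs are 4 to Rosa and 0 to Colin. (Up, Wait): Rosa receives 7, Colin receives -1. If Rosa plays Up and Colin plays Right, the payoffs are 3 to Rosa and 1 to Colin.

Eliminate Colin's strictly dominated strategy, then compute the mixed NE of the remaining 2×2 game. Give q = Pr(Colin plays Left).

q = 1/2

Colin's strategy Wait is strictly dominated by Right: 0 > -2 and 1 > -1. Eliminate Wait.
In a mixed equilibrium Rosa is indifferent between Down and Up; this condition fixes q.
  Rosa's payoff to Down: q·0 + (1−q)·7 = -7q + 7
  Rosa's payoff to Up: q·4 + (1−q)·3 = q + 3
  -7q + 7 = q + 3  ⇒  -8q = -4  ⇒  q = 1/2.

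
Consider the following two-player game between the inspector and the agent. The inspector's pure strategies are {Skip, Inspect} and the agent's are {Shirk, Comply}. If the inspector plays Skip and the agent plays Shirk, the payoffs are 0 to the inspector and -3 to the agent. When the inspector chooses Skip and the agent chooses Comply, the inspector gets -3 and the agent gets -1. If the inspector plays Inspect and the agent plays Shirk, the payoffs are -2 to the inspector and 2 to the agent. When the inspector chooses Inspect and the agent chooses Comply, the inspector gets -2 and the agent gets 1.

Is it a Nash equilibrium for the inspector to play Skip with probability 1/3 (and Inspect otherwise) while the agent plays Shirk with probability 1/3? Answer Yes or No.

Check the agent's indifference given the inspector's mix p = 1/3:
  payoff from Shirk = 1/3; payoff from Comply = 1/3 — equal.
Check the inspector's indifference given the agent's mix q = 1/3:
  payoff from Skip = -2; payoff from Inspect = -2 — equal.
Both players are indifferent, so neither can profitably deviate.

Yes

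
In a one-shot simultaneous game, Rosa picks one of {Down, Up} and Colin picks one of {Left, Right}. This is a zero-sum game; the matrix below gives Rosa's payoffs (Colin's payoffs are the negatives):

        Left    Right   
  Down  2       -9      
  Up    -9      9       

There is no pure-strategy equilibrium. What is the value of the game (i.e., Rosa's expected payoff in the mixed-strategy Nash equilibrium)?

v = -63/29

Set Rosa's expected payoff from Down equal to that from Up:
  Rosa's expected payoff from Down: q·2 + (1−q)·(-9) = 11q - 9
  Rosa's expected payoff from Up: q·(-9) + (1−q)·9 = -18q + 9
  11q - 9 = -18q + 9  ⇒  29q = 18  ⇒  q = 18/29.
The value is Rosa's expected payoff against this mix (using Down): (18/29)·2 + (11/29)·(-9) = -63/29.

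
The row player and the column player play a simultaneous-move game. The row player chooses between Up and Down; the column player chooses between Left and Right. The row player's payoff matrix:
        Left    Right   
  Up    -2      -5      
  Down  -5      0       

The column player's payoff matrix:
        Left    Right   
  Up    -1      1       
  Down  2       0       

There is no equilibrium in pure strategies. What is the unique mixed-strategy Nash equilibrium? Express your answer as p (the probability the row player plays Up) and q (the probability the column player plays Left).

The row player's mix must leave the column player indifferent between Left and Right.
  the column player's expected payoff from Left: p·(-1) + (1−p)·2 = -3p + 2
  the column player's expected payoff from Right: p·1 + (1−p)·0 = p
  -3p + 2 = p  ⇒  -4p = -2  ⇒  p = 1/2.
For the row player to be willing to mix, the row player must be indifferent between Up and Down, which pins down the column player's mix.
  the row player's expected payoff from Up: q·(-2) + (1−q)·(-5) = 3q - 5
  the row player's expected payoff from Down: q·(-5) + (1−q)·0 = -5q
  3q - 5 = -5q  ⇒  8q = 5  ⇒  q = 5/8.

p = 1/2, q = 5/8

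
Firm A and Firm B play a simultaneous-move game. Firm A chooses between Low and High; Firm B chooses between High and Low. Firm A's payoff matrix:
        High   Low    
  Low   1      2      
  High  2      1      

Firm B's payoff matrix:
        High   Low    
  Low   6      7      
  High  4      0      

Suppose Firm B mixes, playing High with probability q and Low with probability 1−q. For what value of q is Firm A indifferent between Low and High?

q = 1/2

In a mixed equilibrium Firm A is indifferent between Low and High; this condition fixes q.
  Firm A's payoff to Low: q·1 + (1−q)·2 = -q + 2
  Firm A's payoff to High: q·2 + (1−q)·1 = q + 1
  -q + 2 = q + 1  ⇒  -2q = -1  ⇒  q = 1/2.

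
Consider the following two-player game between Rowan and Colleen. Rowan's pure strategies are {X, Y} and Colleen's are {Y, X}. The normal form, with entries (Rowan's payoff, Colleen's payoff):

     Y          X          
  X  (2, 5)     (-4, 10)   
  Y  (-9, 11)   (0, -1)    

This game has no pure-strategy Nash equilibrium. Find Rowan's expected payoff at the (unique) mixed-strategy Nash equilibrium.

Set Rowan's expected payoff from X equal to that from Y:
  Rowan's expected payoff from X: q·2 + (1−q)·(-4) = 6q - 4
  Rowan's expected payoff from Y: q·(-9) + (1−q)·0 = -9q
  6q - 4 = -9q  ⇒  15q = 4  ⇒  q = 4/15.
At equilibrium Rowan is indifferent across rows, so Rowan's payoff equals the payoff from X: (4/15)·2 + (11/15)·(-4) = -12/5.

-12/5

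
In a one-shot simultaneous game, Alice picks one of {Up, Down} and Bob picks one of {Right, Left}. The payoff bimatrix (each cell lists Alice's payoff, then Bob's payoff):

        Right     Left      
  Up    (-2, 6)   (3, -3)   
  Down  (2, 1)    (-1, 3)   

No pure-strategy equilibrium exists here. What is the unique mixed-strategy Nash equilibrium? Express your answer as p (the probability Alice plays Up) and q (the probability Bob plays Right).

p = 2/11, q = 1/2

In a mixed equilibrium Bob is indifferent between Right and Left; this condition fixes p.
  Bob's payoff to Right: p·6 + (1−p)·1 = 5p + 1
  Bob's payoff to Left: p·(-3) + (1−p)·3 = -6p + 3
  5p + 1 = -6p + 3  ⇒  11p = 2  ⇒  p = 2/11.
For Alice to be willing to mix, Alice must be indifferent between Up and Down, which pins down Bob's mix.
  Alice's expected payoff from Up: q·(-2) + (1−q)·3 = -5q + 3
  Alice's expected payoff from Down: q·2 + (1−q)·(-1) = 3q - 1
  -5q + 3 = 3q - 1  ⇒  -8q = -4  ⇒  q = 1/2.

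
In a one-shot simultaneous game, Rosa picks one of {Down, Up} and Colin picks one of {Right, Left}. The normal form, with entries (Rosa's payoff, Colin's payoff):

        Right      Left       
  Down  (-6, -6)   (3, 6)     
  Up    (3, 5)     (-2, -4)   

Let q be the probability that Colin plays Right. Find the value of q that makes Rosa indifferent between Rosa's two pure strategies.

q = 5/14

Set Rosa's expected payoff from Down equal to that from Up:
  Rosa's expected payoff from Down: q·(-6) + (1−q)·3 = -9q + 3
  Rosa's expected payoff from Up: q·3 + (1−q)·(-2) = 5q - 2
  -9q + 3 = 5q - 2  ⇒  -14q = -5  ⇒  q = 5/14.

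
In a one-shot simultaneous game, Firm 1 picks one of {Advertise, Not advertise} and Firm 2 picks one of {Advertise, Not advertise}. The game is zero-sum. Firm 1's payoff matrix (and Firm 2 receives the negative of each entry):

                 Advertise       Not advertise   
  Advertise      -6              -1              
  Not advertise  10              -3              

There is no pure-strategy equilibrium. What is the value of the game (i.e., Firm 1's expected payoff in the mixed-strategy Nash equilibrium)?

v = -14/9

Firm 1's indifference between Advertise and Not advertise determines Firm 2's mixing probability q:
  Firm 1's payoff to Advertise: q·(-6) + (1−q)·(-1) = -5q - 1
  Firm 1's payoff to Not advertise: q·10 + (1−q)·(-3) = 13q - 3
  -5q - 1 = 13q - 3  ⇒  -18q = -2  ⇒  q = 1/9.
The value is Firm 1's expected payoff against this mix (using Advertise): (1/9)·(-6) + (8/9)·(-1) = -14/9.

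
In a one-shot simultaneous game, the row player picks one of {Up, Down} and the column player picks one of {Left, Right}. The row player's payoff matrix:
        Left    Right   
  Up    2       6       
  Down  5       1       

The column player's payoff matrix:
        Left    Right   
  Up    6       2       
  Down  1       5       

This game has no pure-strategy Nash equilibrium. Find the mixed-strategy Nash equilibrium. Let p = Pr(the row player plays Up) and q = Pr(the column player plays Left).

p = 1/2, q = 5/8

The column player's indifference between Left and Right determines the row player's mixing probability p:
  the column player's payoff to Left: p·6 + (1−p)·1 = 5p + 1
  the column player's payoff to Right: p·2 + (1−p)·5 = -3p + 5
  5p + 1 = -3p + 5  ⇒  8p = 4  ⇒  p = 1/2.
Set the row player's expected payoff from Up equal to that from Down:
  the row player's payoff to Up: q·2 + (1−q)·6 = -4q + 6
  the row player's payoff to Down: q·5 + (1−q)·1 = 4q + 1
  -4q + 6 = 4q + 1  ⇒  -8q = -5  ⇒  q = 5/8.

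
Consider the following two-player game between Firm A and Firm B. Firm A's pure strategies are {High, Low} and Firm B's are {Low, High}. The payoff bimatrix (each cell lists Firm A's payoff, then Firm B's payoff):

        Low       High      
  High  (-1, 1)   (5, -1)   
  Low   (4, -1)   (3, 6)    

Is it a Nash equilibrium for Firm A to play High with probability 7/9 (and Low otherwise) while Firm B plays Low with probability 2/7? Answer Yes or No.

Yes

Check Firm B's indifference given Firm A's mix p = 7/9:
  payoff from Low = 5/9; payoff from High = 5/9 — equal.
Check Firm A's indifference given Firm B's mix q = 2/7:
  payoff from High = 23/7; payoff from Low = 23/7 — equal.
Both players are indifferent, so neither can profitably deviate.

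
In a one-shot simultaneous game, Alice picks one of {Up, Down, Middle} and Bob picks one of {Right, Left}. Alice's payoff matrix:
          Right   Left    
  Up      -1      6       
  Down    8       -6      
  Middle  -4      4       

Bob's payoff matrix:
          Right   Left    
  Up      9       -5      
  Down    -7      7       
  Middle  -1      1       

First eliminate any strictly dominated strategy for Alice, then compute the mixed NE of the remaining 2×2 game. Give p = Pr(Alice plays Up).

Alice's strategy Middle is strictly dominated by Up: -1 > -4 and 6 > 4. Eliminate Middle.
Set Bob's expected payoff from Right equal to that from Left:
  Bob's payoff from Right: p·9 + (1−p)·(-7) = 16p - 7
  Bob's payoff from Left: p·(-5) + (1−p)·7 = -12p + 7
  16p - 7 = -12p + 7  ⇒  28p = 14  ⇒  p = 1/2.

p = 1/2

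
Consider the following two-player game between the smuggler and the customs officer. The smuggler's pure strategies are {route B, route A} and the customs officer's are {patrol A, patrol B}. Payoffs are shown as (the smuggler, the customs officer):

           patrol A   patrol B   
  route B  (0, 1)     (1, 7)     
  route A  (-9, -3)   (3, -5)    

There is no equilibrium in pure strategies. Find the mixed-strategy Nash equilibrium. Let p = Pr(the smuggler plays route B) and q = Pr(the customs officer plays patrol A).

In a mixed equilibrium the customs officer is indifferent between patrol A and patrol B; this condition fixes p.
  the customs officer's payoff to patrol A: p·1 + (1−p)·(-3) = 4p - 3
  the customs officer's payoff to patrol B: p·7 + (1−p)·(-5) = 12p - 5
  4p - 3 = 12p - 5  ⇒  -8p = -2  ⇒  p = 1/4.
In a mixed equilibrium the smuggler is indifferent between route B and route A; this condition fixes q.
  the smuggler's expected payoff from route B: q·0 + (1−q)·1 = -q + 1
  the smuggler's expected payoff from route A: q·(-9) + (1−q)·3 = -12q + 3
  -q + 1 = -12q + 3  ⇒  11q = 2  ⇒  q = 2/11.

p = 1/4, q = 2/11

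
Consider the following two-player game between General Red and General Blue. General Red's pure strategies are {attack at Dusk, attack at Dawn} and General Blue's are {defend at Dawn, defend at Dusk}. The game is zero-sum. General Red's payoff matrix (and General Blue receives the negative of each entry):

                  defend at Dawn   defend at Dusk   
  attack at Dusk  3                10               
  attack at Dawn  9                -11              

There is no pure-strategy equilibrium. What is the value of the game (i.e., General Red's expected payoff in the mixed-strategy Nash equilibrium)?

For General Red to be willing to mix, General Red must be indifferent between attack at Dusk and attack at Dawn, which pins down General Blue's mix.
  General Red's payoff from attack at Dusk: q·3 + (1−q)·10 = -7q + 10
  General Red's payoff from attack at Dawn: q·9 + (1−q)·(-11) = 20q - 11
  -7q + 10 = 20q - 11  ⇒  -27q = -21  ⇒  q = 7/9.
The value is General Red's expected payoff against this mix (using attack at Dusk): (7/9)·3 + (2/9)·10 = 41/9.

v = 41/9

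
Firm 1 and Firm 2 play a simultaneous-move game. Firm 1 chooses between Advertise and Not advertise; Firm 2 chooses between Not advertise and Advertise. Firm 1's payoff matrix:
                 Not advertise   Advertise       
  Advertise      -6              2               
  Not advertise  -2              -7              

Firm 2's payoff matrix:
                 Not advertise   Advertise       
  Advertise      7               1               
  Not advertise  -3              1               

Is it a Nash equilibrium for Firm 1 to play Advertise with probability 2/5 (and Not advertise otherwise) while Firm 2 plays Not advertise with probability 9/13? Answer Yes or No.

Yes

Check Firm 2's indifference given Firm 1's mix p = 2/5:
  payoff from Not advertise = 1; payoff from Advertise = 1 — equal.
Check Firm 1's indifference given Firm 2's mix q = 9/13:
  payoff from Advertise = -46/13; payoff from Not advertise = -46/13 — equal.
Both players are indifferent, so neither can profitably deviate.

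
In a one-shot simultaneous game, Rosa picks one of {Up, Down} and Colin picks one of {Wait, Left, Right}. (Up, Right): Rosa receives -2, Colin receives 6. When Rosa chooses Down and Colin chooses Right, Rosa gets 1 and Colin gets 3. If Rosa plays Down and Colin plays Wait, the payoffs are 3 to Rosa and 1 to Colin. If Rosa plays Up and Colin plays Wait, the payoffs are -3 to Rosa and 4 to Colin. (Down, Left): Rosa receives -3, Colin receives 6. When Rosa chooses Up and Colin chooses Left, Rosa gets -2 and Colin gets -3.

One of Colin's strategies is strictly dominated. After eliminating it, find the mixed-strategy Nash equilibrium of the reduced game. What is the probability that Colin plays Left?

Colin's strategy Wait is strictly dominated by Right: 6 > 4 and 3 > 1. Eliminate Wait.
Rosa's indifference between Up and Down determines Colin's mixing probability q:
  Rosa's expected payoff from Up: q·(-2) + (1−q)·(-2) = -2
  Rosa's expected payoff from Down: q·(-3) + (1−q)·1 = -4q + 1
  -2 = -4q + 1  ⇒  4q = 3  ⇒  q = 3/4.

q = 3/4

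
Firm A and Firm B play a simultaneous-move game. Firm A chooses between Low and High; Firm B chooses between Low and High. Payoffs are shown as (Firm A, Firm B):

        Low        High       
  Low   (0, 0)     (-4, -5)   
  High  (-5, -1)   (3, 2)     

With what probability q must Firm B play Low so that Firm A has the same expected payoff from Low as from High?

Firm A's indifference between Low and High determines Firm B's mixing probability q:
  Firm A's expected payoff from Low: q·0 + (1−q)·(-4) = 4q - 4
  Firm A's expected payoff from High: q·(-5) + (1−q)·3 = -8q + 3
  4q - 4 = -8q + 3  ⇒  12q = 7  ⇒  q = 7/12.

q = 7/12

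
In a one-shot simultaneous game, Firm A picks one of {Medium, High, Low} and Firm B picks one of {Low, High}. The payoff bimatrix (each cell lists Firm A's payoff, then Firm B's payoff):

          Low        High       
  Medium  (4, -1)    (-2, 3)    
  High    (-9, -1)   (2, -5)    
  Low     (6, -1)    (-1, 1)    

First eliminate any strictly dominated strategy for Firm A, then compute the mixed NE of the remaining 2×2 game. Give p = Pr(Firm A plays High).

p = 1/3

Firm A's strategy Medium is strictly dominated by Low: 6 > 4 and -1 > -2. Eliminate Medium.
Firm A's mix must leave Firm B indifferent between Low and High.
  Firm B's payoff from Low: p·(-1) + (1−p)·(-1) = -1
  Firm B's payoff from High: p·(-5) + (1−p)·1 = -6p + 1
  -1 = -6p + 1  ⇒  6p = 2  ⇒  p = 1/3.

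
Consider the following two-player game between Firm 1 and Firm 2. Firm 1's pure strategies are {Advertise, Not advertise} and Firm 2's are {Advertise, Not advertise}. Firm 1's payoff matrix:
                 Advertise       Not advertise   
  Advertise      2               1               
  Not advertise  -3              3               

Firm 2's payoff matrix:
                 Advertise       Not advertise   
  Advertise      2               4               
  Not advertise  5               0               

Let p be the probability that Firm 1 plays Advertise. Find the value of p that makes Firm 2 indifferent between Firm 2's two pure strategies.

For Firm 2 to be willing to mix, Firm 2 must be indifferent between Advertise and Not advertise, which pins down Firm 1's mix.
  Firm 2's expected payoff from Advertise: p·2 + (1−p)·5 = -3p + 5
  Firm 2's expected payoff from Not advertise: p·4 + (1−p)·0 = 4p
  -3p + 5 = 4p  ⇒  -7p = -5  ⇒  p = 5/7.

p = 5/7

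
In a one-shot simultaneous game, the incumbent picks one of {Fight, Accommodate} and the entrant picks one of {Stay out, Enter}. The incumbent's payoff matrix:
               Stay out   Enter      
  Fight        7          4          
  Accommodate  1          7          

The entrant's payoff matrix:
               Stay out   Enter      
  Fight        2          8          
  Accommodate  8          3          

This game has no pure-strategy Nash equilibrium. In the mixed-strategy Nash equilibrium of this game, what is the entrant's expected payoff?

The incumbent's mix must leave the entrant indifferent between Stay out and Enter.
  the entrant's payoff from Stay out: p·2 + (1−p)·8 = -6p + 8
  the entrant's payoff from Enter: p·8 + (1−p)·3 = 5p + 3
  -6p + 8 = 5p + 3  ⇒  -11p = -5  ⇒  p = 5/11.
At equilibrium the entrant is indifferent across columns, so the entrant's payoff equals the payoff from Stay out: (5/11)·2 + (6/11)·8 = 58/11.

58/11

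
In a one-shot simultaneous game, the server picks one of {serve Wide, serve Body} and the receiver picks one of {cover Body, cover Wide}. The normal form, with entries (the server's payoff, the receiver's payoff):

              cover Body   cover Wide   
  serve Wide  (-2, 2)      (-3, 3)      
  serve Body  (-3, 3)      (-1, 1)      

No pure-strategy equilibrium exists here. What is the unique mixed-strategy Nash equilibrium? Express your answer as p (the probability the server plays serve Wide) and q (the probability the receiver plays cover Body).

The receiver's indifference between cover Body and cover Wide determines the server's mixing probability p:
  the receiver's expected payoff from cover Body: p·2 + (1−p)·3 = -p + 3
  the receiver's expected payoff from cover Wide: p·3 + (1−p)·1 = 2p + 1
  -p + 3 = 2p + 1  ⇒  -3p = -2  ⇒  p = 2/3.
Set the server's expected payoff from serve Wide equal to that from serve Body:
  the server's expected payoff from serve Wide: q·(-2) + (1−q)·(-3) = q - 3
  the server's expected payoff from serve Body: q·(-3) + (1−q)·(-1) = -2q - 1
  q - 3 = -2q - 1  ⇒  3q = 2  ⇒  q = 2/3.

p = 2/3, q = 2/3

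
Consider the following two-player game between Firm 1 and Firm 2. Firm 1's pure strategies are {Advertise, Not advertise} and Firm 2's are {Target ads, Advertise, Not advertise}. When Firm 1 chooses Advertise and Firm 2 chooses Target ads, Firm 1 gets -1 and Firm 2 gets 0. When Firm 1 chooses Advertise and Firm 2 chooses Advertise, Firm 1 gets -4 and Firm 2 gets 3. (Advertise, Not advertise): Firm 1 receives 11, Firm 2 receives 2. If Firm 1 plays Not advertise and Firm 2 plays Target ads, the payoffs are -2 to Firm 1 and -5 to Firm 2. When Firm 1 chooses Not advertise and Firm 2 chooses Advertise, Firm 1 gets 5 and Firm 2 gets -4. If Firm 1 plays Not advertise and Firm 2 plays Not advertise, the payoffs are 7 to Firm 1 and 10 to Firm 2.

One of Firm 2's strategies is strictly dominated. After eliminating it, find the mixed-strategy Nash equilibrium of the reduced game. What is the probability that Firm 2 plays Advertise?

Firm 2's strategy Target ads is strictly dominated by Advertise: 3 > 0 and -4 > -5. Eliminate Target ads.
Firm 1's indifference between Advertise and Not advertise determines Firm 2's mixing probability q:
  Firm 1's payoff from Advertise: q·(-4) + (1−q)·11 = -15q + 11
  Firm 1's payoff from Not advertise: q·5 + (1−q)·7 = -2q + 7
  -15q + 11 = -2q + 7  ⇒  -13q = -4  ⇒  q = 4/13.

q = 4/13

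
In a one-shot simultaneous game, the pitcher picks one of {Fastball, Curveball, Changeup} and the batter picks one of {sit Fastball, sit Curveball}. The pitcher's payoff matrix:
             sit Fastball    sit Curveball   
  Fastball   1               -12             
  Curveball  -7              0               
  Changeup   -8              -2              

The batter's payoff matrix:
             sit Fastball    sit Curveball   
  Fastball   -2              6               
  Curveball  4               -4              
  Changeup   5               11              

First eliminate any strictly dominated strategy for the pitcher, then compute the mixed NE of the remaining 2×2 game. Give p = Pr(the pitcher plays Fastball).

The pitcher's strategy Changeup is strictly dominated by Curveball: -7 > -8 and 0 > -2. Eliminate Changeup.
The batter's indifference between sit Fastball and sit Curveball determines the pitcher's mixing probability p:
  the batter's payoff from sit Fastball: p·(-2) + (1−p)·4 = -6p + 4
  the batter's payoff from sit Curveball: p·6 + (1−p)·(-4) = 10p - 4
  -6p + 4 = 10p - 4  ⇒  -16p = -8  ⇒  p = 1/2.

p = 1/2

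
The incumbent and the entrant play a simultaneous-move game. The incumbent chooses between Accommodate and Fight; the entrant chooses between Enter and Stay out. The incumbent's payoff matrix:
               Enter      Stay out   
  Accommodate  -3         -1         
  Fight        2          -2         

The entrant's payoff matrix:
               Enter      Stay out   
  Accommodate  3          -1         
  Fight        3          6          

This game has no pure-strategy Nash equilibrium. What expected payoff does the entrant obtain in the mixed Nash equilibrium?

3

Set the entrant's expected payoff from Enter equal to that from Stay out:
  the entrant's payoff to Enter: p·3 + (1−p)·3 = 3
  the entrant's payoff to Stay out: p·(-1) + (1−p)·6 = -7p + 6
  3 = -7p + 6  ⇒  7p = 3  ⇒  p = 3/7.
At equilibrium the entrant is indifferent across columns, so the entrant's payoff equals the payoff from Enter: (3/7)·3 + (4/7)·3 = 3.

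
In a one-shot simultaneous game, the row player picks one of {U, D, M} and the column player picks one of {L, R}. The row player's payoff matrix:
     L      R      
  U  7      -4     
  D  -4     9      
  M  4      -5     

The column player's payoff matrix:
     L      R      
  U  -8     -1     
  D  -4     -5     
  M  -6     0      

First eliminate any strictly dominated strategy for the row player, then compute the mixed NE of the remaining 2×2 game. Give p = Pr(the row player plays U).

The row player's strategy M is strictly dominated by U: 7 > 4 and -4 > -5. Eliminate M.
For the column player to be willing to mix, the column player must be indifferent between L and R, which pins down the row player's mix.
  the column player's expected payoff from L: p·(-8) + (1−p)·(-4) = -4p - 4
  the column player's expected payoff from R: p·(-1) + (1−p)·(-5) = 4p - 5
  -4p - 4 = 4p - 5  ⇒  -8p = -1  ⇒  p = 1/8.

p = 1/8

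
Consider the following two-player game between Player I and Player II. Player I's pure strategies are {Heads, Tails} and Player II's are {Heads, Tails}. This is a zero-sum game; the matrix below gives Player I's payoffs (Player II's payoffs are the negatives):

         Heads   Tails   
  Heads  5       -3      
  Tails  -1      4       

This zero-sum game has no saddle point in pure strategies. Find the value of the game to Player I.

Set Player I's expected payoff from Heads equal to that from Tails:
  Player I's expected payoff from Heads: q·5 + (1−q)·(-3) = 8q - 3
  Player I's expected payoff from Tails: q·(-1) + (1−q)·4 = -5q + 4
  8q - 3 = -5q + 4  ⇒  13q = 7  ⇒  q = 7/13.
The value is Player I's expected payoff against this mix (using Heads): (7/13)·5 + (6/13)·(-3) = 17/13.

v = 17/13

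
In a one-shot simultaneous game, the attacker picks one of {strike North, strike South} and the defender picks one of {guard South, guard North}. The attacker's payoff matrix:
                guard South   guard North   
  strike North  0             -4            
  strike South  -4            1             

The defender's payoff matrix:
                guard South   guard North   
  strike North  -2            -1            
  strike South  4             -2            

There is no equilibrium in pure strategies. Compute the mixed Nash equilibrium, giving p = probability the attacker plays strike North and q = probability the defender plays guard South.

The defender's indifference between guard South and guard North determines the attacker's mixing probability p:
  the defender's expected payoff from guard South: p·(-2) + (1−p)·4 = -6p + 4
  the defender's expected payoff from guard North: p·(-1) + (1−p)·(-2) = p - 2
  -6p + 4 = p - 2  ⇒  -7p = -6  ⇒  p = 6/7.
In a mixed equilibrium the attacker is indifferent between strike North and strike South; this condition fixes q.
  the attacker's payoff from strike North: q·0 + (1−q)·(-4) = 4q - 4
  the attacker's payoff from strike South: q·(-4) + (1−q)·1 = -5q + 1
  4q - 4 = -5q + 1  ⇒  9q = 5  ⇒  q = 5/9.

p = 6/7, q = 5/9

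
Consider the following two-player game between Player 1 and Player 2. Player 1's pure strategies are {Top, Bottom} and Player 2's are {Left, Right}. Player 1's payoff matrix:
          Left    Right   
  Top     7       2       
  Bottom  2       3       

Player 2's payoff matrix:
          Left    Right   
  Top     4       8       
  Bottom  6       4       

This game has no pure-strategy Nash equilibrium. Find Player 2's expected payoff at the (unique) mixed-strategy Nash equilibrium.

Player 1's mix must leave Player 2 indifferent between Left and Right.
  Player 2's payoff to Left: p·4 + (1−p)·6 = -2p + 6
  Player 2's payoff to Right: p·8 + (1−p)·4 = 4p + 4
  -2p + 6 = 4p + 4  ⇒  -6p = -2  ⇒  p = 1/3.
At equilibrium Player 2 is indifferent across columns, so Player 2's payoff equals the payoff from Left: (1/3)·4 + (2/3)·6 = 16/3.

16/3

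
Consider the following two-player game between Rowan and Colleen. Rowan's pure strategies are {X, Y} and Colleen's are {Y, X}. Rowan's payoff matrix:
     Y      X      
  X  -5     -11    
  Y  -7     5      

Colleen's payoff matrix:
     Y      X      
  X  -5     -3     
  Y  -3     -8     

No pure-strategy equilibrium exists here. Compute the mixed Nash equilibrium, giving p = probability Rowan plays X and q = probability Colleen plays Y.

Colleen's indifference between Y and X determines Rowan's mixing probability p:
  Colleen's payoff from Y: p·(-5) + (1−p)·(-3) = -2p - 3
  Colleen's payoff from X: p·(-3) + (1−p)·(-8) = 5p - 8
  -2p - 3 = 5p - 8  ⇒  -7p = -5  ⇒  p = 5/7.
Colleen's mix must leave Rowan indifferent between X and Y.
  Rowan's payoff to X: q·(-5) + (1−q)·(-11) = 6q - 11
  Rowan's payoff to Y: q·(-7) + (1−q)·5 = -12q + 5
  6q - 11 = -12q + 5  ⇒  18q = 16  ⇒  q = 8/9.

p = 5/7, q = 8/9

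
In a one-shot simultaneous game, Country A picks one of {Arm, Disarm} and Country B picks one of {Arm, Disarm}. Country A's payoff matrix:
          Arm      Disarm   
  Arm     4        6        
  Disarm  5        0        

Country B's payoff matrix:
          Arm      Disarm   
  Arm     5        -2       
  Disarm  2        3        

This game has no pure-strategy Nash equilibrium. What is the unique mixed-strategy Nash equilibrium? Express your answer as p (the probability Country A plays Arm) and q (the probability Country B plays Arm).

p = 1/8, q = 6/7

Country A's mix must leave Country B indifferent between Arm and Disarm.
  Country B's expected payoff from Arm: p·5 + (1−p)·2 = 3p + 2
  Country B's expected payoff from Disarm: p·(-2) + (1−p)·3 = -5p + 3
  3p + 2 = -5p + 3  ⇒  8p = 1  ⇒  p = 1/8.
Set Country A's expected payoff from Arm equal to that from Disarm:
  Country A's expected payoff from Arm: q·4 + (1−q)·6 = -2q + 6
  Country A's expected payoff from Disarm: q·5 + (1−q)·0 = 5q
  -2q + 6 = 5q  ⇒  -7q = -6  ⇒  q = 6/7.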